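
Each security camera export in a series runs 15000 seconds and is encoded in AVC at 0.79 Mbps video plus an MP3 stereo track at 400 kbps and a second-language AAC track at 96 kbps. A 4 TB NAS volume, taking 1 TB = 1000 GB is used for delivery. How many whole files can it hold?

1658

Audio total: 400 + 96 = 496 kbps = 0.496 Mbps.
Total bitrate: 1.286 Mbps.
Per item: 1.286 Mbps × 15000 s = 19,290 Mb = 2,411 MB.
Capacity: 4 TB = 32,000,000 Mb; 1658.89 items → 1658 complete.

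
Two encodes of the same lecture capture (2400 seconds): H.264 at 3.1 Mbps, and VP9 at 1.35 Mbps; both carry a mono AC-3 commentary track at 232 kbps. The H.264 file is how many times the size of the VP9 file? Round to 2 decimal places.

2.11

Audio: 232 kbps = 0.232 Mbps.
H.264: 3.332 Mbps × 2400 s = 7996.8 Mb = 1.000 GB.
VP9: 1.582 Mbps × 2400 s = 3796.8 Mb = 0.475 GB.
Ratio: 1.000 / 0.475 = 2.106.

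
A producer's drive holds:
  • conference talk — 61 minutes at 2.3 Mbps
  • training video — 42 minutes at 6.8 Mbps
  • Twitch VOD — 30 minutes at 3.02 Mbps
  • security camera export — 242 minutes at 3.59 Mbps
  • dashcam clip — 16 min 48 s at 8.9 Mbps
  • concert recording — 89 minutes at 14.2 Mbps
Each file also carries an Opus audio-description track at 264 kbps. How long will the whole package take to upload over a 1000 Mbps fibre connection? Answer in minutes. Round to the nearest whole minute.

3 minutes

Audio: 264 kbps = 0.264 Mbps.
conference talk: 2.564 Mbps × 3660 s = 9384.2 Mb
training video: 7.064 Mbps × 2520 s = 17801.3 Mb
Twitch VOD: 3.284 Mbps × 1800 s = 5911.2 Mb
security camera export: 3.854 Mbps × 14520 s = 55960.1 Mb
dashcam clip: 9.164 Mbps × 1008 s = 9237.3 Mb
concert recording: 14.464 Mbps × 5340 s = 77237.8 Mb
Total: 175531.9 Mb = 21941.5 MB.
At 1000 Mbps: 175531.9 / 1000 = 176 s ≈ 2.93 minutes.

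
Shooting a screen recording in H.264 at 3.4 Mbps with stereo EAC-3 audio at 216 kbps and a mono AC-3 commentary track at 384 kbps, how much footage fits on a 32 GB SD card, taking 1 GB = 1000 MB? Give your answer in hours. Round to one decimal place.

Audio total: 216 + 384 = 600 kbps = 0.600 Mbps.
Total bitrate: 3.4 + 0.600 = 4.000 Mbps.
Capacity: 32 GB = 256,000 Mb.
Recording time: 256,000 / 4.000 = 64,000 s ≈ 17.8 hours.

17.8 hours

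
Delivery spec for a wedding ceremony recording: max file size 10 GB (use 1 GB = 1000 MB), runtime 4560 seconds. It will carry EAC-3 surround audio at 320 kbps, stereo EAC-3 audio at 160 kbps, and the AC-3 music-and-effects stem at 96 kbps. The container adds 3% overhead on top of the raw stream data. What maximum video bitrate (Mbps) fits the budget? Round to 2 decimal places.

16.46 Mbps

Budget: 10 GB = 80000.0 Mb.
Stream payload after overhead: 80000.0 / 1.03 = 77669.9 Mb.
Total bitrate budget: 77669.9 Mb / 4560 s = 17.033 Mbps.
Audio total: 320 + 160 + 96 = 576 kbps = 0.576 Mbps.
Video: 17.033 − 0.576 = 16.457 Mbps.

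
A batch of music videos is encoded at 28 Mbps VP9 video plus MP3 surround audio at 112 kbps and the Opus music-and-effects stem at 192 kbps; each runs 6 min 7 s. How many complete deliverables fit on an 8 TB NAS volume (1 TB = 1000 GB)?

6161

6 min 7 s = 367 s
Audio total: 112 + 192 = 304 kbps = 0.304 Mbps.
Total bitrate: 28.304 Mbps.
Per item: 28.304 Mbps × 367 s = 10,388 Mb = 1,298 MB.
Capacity: 8 TB = 64,000,000 Mb; 6161.21 items → 6161 complete.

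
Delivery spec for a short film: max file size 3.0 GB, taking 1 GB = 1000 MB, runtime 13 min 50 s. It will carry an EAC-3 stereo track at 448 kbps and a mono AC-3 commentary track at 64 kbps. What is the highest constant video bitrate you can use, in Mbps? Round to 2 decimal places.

Budget: 3.0 GB = 24000.0 Mb.
13 min 50 s = 830 s
Total bitrate budget: 24000.0 Mb / 830 s = 28.916 Mbps.
Audio total: 448 + 64 = 512 kbps = 0.512 Mbps.
Video: 28.916 − 0.512 = 28.404 Mbps.

28.40 Mbps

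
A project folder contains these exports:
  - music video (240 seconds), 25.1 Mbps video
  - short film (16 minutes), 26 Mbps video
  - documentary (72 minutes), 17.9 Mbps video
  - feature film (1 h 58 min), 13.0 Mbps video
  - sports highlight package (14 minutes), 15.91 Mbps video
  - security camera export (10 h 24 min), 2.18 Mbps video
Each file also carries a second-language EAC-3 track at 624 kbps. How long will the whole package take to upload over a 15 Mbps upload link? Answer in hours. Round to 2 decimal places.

6.06 hours

Audio: 624 kbps = 0.624 Mbps.
music video: 25.724 Mbps × 240 s = 6173.8 Mb
short film: 26.624 Mbps × 960 s = 25559.0 Mb
documentary: 18.524 Mbps × 4320 s = 80023.7 Mb
feature film: 13.624 Mbps × 7080 s = 96457.9 Mb
sports highlight package: 16.534 Mbps × 840 s = 13888.6 Mb
security camera export: 2.804 Mbps × 37440 s = 104981.8 Mb
Total: 327084.7 Mb = 40885.6 MB.
At 15 Mbps: 327084.7 / 15 = 21806 s ≈ 6.06 hours.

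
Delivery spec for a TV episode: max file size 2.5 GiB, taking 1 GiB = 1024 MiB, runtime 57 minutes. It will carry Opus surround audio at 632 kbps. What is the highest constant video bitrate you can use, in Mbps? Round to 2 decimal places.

5.65 Mbps

Budget: 2.5 GiB = 21474.8 Mb.
57 min = 3420 s
Total bitrate budget: 21474.8 Mb / 3420 s = 6.279 Mbps.
Audio: 632 kbps = 0.632 Mbps.
Video: 6.279 − 0.632 = 5.647 Mbps.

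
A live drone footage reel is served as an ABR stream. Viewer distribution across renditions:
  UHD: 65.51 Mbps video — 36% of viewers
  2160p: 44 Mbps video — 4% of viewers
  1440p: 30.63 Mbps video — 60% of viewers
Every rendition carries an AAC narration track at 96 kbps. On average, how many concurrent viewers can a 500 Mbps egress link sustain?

11

Audio: 96 kbps = 0.096 Mbps.
Average per-viewer bitrate: 0.36×65.606 + 0.04×44.096 + 0.60×30.726 = 43.818 Mbps.
500 Mbps = 500.0 Mbps; 500.0 / 43.818 = 11.41 → 11.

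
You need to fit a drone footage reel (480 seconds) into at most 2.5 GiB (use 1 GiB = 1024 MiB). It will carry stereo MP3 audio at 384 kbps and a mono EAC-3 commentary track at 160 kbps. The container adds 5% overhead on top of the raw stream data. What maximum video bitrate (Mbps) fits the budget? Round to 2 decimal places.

42.06 Mbps

Budget: 2.5 GiB = 21474.8 Mb.
Stream payload after overhead: 21474.8 / 1.05 = 20452.2 Mb.
Total bitrate budget: 20452.2 Mb / 480 s = 42.609 Mbps.
Audio total: 384 + 160 = 544 kbps = 0.544 Mbps.
Video: 42.609 − 0.544 = 42.065 Mbps.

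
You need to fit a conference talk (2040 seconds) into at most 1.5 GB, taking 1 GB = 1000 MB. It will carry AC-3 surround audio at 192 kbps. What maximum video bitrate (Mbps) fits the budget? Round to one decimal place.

5.7 Mbps

Budget: 1.5 GB = 12000.0 Mb.
Total bitrate budget: 12000.0 Mb / 2040 s = 5.882 Mbps.
Audio: 192 kbps = 0.192 Mbps.
Video: 5.882 − 0.192 = 5.690 Mbps.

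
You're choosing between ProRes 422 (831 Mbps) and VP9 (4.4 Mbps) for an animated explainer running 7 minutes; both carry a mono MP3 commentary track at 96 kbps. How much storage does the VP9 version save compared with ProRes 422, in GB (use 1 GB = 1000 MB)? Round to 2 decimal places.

43.40 GB

7 min = 420 s
Audio: 96 kbps = 0.096 Mbps.
ProRes 422: 831.096 Mbps × 420 s = 349060.3 Mb = 43.633 GB.
VP9: 4.496 Mbps × 420 s = 1888.3 Mb = 0.236 GB.
Saving: 43.633 − 0.236 = 43.397 GB.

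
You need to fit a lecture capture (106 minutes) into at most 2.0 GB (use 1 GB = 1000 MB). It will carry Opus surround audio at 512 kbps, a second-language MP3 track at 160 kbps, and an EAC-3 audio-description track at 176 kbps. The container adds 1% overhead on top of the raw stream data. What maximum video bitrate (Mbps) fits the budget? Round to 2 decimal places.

1.64 Mbps

Budget: 2.0 GB = 16000.0 Mb.
Stream payload after overhead: 16000.0 / 1.01 = 15841.6 Mb.
106 min = 6360 s
Total bitrate budget: 15841.6 Mb / 6360 s = 2.491 Mbps.
Audio total: 512 + 160 + 176 = 848 kbps = 0.848 Mbps.
Video: 2.491 − 0.848 = 1.643 Mbps.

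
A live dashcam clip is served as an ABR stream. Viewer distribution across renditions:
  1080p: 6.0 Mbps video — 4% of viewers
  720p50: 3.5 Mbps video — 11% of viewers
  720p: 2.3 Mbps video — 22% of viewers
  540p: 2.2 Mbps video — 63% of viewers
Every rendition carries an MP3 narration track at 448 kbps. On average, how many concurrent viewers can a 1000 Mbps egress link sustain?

Audio: 448 kbps = 0.448 Mbps.
Average per-viewer bitrate: 0.04×6.448 + 0.11×3.948 + 0.22×2.748 + 0.63×2.648 = 2.965 Mbps.
1000 Mbps = 1,000 Mbps; 1,000 / 2.965 = 337.27 → 337.

337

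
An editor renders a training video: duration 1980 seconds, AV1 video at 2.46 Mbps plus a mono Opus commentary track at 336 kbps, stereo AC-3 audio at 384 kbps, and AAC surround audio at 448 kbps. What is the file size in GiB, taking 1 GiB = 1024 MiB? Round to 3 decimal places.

0.836 GiB

Audio total: 336 + 384 + 448 = 1168 kbps = 1.168 Mbps.
Total bitrate: 2.46 + 1.168 = 3.628 Mbps.
Stream data: 3.628 Mbps × 1980 s = 7183.4 Mb.
7,183 Mb = 897,930,000 bytes ÷ 1,073,741,824 = 0.8363 GiB.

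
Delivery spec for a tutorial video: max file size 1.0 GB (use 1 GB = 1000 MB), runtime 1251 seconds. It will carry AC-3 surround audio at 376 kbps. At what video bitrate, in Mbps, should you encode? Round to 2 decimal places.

Budget: 1.0 GB = 8000.0 Mb.
Total bitrate budget: 8000.0 Mb / 1251 s = 6.395 Mbps.
Audio: 376 kbps = 0.376 Mbps.
Video: 6.395 − 0.376 = 6.019 Mbps.

6.02 Mbps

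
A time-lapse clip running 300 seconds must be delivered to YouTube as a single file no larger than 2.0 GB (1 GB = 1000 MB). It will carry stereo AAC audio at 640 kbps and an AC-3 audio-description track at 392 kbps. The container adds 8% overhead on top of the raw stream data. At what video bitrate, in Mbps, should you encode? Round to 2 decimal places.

Budget: 2.0 GB = 16000.0 Mb.
Stream payload after overhead: 16000.0 / 1.08 = 14814.8 Mb.
Total bitrate budget: 14814.8 Mb / 300 s = 49.383 Mbps.
Audio total: 640 + 392 = 1032 kbps = 1.032 Mbps.
Video: 49.383 − 1.032 = 48.351 Mbps.

48.35 Mbps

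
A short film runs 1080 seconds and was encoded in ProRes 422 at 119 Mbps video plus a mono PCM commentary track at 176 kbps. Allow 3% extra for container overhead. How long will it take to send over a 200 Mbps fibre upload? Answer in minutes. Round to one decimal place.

Audio: 176 kbps = 0.176 Mbps.
Total bitrate: 119.176 Mbps.
File: 119.176 Mbps × 1080 s = 128710.1 Mb.
With 3% container overhead: ×1.03. → 132571.4 Mb.
At 200 Mbps: 132571.4 / 200 = 662.9 s ≈ 11 minutes.

11.0 minutes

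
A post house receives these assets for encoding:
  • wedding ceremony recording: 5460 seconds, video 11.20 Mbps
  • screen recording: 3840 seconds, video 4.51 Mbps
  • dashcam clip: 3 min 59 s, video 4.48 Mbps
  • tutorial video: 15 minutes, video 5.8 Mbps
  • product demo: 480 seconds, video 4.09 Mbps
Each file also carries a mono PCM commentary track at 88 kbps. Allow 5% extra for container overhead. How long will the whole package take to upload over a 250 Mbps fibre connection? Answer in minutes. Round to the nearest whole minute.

Audio: 88 kbps = 0.088 Mbps.
wedding ceremony recording: 11.288 Mbps × 5460 s × 1.05 = 64714.1 Mb
screen recording: 4.598 Mbps × 3840 s × 1.05 = 18539.1 Mb
dashcam clip: 4.568 Mbps × 239 s × 1.05 = 1146.3 Mb
tutorial video: 5.888 Mbps × 900 s × 1.05 = 5564.2 Mb
product demo: 4.178 Mbps × 480 s × 1.05 = 2105.7 Mb
Total: 92069.5 Mb = 11508.7 MB.
At 250 Mbps: 92069.5 / 250 = 368 s ≈ 6.14 minutes.

6 minutes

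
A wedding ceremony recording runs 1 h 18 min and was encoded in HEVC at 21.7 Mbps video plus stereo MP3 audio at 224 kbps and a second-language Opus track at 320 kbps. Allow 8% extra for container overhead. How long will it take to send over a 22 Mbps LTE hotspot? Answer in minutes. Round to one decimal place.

85.2 minutes

1 h 18 min = 78 min = 4680 s
Audio total: 224 + 320 = 544 kbps = 0.544 Mbps.
Total bitrate: 22.244 Mbps.
File: 22.244 Mbps × 4680 s = 104101.9 Mb.
With 8% container overhead: ×1.08. → 112430.1 Mb.
At 22 Mbps: 112430.1 / 22 = 5110.5 s ≈ 85.2 minutes.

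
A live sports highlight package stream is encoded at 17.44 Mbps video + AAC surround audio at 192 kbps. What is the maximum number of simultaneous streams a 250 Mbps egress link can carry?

14

Audio: 192 kbps = 0.192 Mbps.
Per-viewer media rate: 17.632 Mbps.
250 Mbps = 250.0 Mbps; 250.0 / 17.632 = 14.18 → 14 viewers.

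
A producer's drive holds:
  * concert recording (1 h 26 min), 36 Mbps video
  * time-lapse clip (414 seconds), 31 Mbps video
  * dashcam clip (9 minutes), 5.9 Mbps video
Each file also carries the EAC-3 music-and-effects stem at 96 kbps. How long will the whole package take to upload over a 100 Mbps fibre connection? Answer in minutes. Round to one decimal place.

33.7 minutes

Audio: 96 kbps = 0.096 Mbps.
concert recording: 36.096 Mbps × 5160 s = 186255.4 Mb
time-lapse clip: 31.096 Mbps × 414 s = 12873.7 Mb
dashcam clip: 5.996 Mbps × 540 s = 3237.8 Mb
Total: 202366.9 Mb = 25295.9 MB.
At 100 Mbps: 202366.9 / 100 = 2024 s ≈ 33.7 minutes.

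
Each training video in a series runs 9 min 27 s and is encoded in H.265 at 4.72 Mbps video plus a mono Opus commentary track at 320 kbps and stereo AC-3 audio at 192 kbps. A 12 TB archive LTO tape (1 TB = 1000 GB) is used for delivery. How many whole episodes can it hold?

32360

9 min 27 s = 567 s
Audio total: 320 + 192 = 512 kbps = 0.512 Mbps.
Total bitrate: 5.232 Mbps.
Per item: 5.232 Mbps × 567 s = 2,967 Mb = 370.8 MB.
Capacity: 12 TB = 96,000,000 Mb; 32360.89 items → 32360 complete.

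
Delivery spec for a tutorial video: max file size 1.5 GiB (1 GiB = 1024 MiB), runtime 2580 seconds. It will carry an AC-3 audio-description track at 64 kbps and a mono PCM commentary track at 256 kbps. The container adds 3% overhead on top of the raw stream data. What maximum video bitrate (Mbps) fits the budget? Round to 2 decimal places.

Budget: 1.5 GiB = 12884.9 Mb.
Stream payload after overhead: 12884.9 / 1.03 = 12509.6 Mb.
Total bitrate budget: 12509.6 Mb / 2580 s = 4.849 Mbps.
Audio total: 64 + 256 = 320 kbps = 0.320 Mbps.
Video: 4.849 − 0.320 = 4.529 Mbps.

4.53 Mbps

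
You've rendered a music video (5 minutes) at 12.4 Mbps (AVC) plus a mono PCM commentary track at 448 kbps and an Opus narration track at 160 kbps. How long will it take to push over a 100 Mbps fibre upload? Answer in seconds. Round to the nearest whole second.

39 seconds

5 min = 300 s
Audio total: 448 + 160 = 608 kbps = 0.608 Mbps.
Total bitrate: 13.008 Mbps.
File: 13.008 Mbps × 300 s = 3902.4 Mb.
At 100 Mbps: 3902.4 / 100 = 39.0 s ≈ 39 seconds.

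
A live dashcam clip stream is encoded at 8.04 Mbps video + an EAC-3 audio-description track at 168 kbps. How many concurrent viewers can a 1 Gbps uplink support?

121

Audio: 168 kbps = 0.168 Mbps.
Per-viewer media rate: 8.208 Mbps.
1 Gbps = 1,000 Mbps; 1,000 / 8.208 = 121.83 → 121 viewers.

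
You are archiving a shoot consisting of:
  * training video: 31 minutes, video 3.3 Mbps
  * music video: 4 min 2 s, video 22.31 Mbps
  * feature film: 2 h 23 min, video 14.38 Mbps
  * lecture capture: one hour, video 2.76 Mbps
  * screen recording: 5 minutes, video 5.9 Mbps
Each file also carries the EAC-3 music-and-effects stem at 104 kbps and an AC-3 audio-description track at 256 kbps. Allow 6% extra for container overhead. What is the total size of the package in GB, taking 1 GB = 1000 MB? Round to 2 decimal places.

20.12 GB

Audio total: 104 + 256 = 360 kbps = 0.360 Mbps.
training video: 3.660 Mbps × 1860 s × 1.06 = 7216.1 Mb
music video: 22.670 Mbps × 242 s × 1.06 = 5815.3 Mb
feature film: 14.740 Mbps × 8580 s × 1.06 = 134057.4 Mb
lecture capture: 3.120 Mbps × 3600 s × 1.06 = 11905.9 Mb
screen recording: 6.260 Mbps × 300 s × 1.06 = 1990.7 Mb
Total: 160985.3 Mb = 20123.2 MB.
= 20.12 GB.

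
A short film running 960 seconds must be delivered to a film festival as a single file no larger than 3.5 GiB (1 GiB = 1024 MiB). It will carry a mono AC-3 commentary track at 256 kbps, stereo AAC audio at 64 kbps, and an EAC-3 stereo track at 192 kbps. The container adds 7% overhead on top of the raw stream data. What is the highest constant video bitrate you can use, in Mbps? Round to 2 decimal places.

Budget: 3.5 GiB = 30064.8 Mb.
Stream payload after overhead: 30064.8 / 1.07 = 28097.9 Mb.
Total bitrate budget: 28097.9 Mb / 960 s = 29.269 Mbps.
Audio total: 256 + 64 + 192 = 512 kbps = 0.512 Mbps.
Video: 29.269 − 0.512 = 28.757 Mbps.

28.76 Mbps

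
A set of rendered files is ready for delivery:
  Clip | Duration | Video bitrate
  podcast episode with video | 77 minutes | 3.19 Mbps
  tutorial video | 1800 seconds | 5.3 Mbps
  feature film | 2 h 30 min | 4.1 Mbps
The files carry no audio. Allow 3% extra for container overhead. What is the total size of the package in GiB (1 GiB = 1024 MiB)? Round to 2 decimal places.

podcast episode with video: 3.190 Mbps × 4620 s × 1.03 = 15179.9 Mb
tutorial video: 5.300 Mbps × 1800 s × 1.03 = 9826.2 Mb
feature film: 4.100 Mbps × 9000 s × 1.03 = 38007.0 Mb
Total: 63013.1 Mb = 7876.6 MB.
= 7.336 GiB.

7.34 GiB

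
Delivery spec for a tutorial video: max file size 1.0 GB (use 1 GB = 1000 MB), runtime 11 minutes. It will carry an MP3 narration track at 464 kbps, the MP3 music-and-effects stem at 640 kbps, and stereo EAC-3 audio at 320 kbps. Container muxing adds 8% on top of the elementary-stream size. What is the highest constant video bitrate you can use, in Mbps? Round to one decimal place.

Budget: 1.0 GB = 8000.0 Mb.
Stream payload after overhead: 8000.0 / 1.08 = 7407.4 Mb.
11 min = 660 s
Total bitrate budget: 7407.4 Mb / 660 s = 11.223 Mbps.
Audio total: 464 + 640 + 320 = 1424 kbps = 1.424 Mbps.
Video: 11.223 − 1.424 = 9.799 Mbps.

9.8 Mbps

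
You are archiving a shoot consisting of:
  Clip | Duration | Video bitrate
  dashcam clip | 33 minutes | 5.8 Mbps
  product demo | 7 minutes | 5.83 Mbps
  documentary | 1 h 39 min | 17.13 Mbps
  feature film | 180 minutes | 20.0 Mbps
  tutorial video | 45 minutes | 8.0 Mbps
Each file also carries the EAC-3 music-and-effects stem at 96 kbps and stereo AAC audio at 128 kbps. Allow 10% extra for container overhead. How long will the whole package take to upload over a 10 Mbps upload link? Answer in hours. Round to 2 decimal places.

10.94 hours

Audio total: 96 + 128 = 224 kbps = 0.224 Mbps.
dashcam clip: 6.024 Mbps × 1980 s × 1.10 = 13120.3 Mb
product demo: 6.054 Mbps × 420 s × 1.10 = 2796.9 Mb
documentary: 17.354 Mbps × 5940 s × 1.10 = 113391.0 Mb
feature film: 20.224 Mbps × 10800 s × 1.10 = 240261.1 Mb
tutorial video: 8.224 Mbps × 2700 s × 1.10 = 24425.3 Mb
Total: 393994.7 Mb = 49249.3 MB.
At 10 Mbps: 393994.7 / 10 = 39399 s ≈ 10.9 hours.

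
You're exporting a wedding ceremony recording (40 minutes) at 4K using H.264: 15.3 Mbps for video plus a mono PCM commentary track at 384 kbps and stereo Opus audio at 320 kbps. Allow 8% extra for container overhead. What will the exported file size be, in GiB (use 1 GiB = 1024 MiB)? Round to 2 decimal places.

4.83 GiB

40 min = 2400 s
Audio total: 384 + 320 = 704 kbps = 0.704 Mbps.
Total bitrate: 15.3 + 0.704 = 16.004 Mbps.
Stream data: 16.004 Mbps × 2400 s = 38409.6 Mb.
With 8% container overhead: ×1.08.
41,482 Mb = 5,185,296,000 bytes ÷ 1,073,741,824 = 4.829 GiB.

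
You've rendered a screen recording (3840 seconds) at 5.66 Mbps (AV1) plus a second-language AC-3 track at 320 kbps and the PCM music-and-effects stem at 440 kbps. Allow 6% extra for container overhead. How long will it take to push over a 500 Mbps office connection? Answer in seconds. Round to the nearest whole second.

52 seconds

Audio total: 320 + 440 = 760 kbps = 0.760 Mbps.
Total bitrate: 6.420 Mbps.
File: 6.420 Mbps × 3840 s = 24652.8 Mb.
With 6% container overhead: ×1.06. → 26132.0 Mb.
At 500 Mbps: 26132.0 / 500 = 52.3 s ≈ 52.3 seconds.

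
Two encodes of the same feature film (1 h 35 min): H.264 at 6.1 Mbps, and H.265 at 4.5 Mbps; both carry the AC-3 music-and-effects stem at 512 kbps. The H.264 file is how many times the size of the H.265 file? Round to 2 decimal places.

1.32

1 h 35 min = 95 min = 5700 s
Audio: 512 kbps = 0.512 Mbps.
H.264: 6.612 Mbps × 5700 s = 37688.4 Mb = 4.711 GB.
H.265: 5.012 Mbps × 5700 s = 28568.4 Mb = 3.571 GB.
Ratio: 4.711 / 3.571 = 1.319.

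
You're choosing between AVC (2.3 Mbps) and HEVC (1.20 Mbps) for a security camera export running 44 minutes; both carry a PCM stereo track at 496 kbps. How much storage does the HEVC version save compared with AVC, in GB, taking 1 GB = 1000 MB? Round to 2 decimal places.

44 min = 2640 s
Audio: 496 kbps = 0.496 Mbps.
AVC: 2.796 Mbps × 2640 s = 7381.4 Mb = 0.923 GB.
HEVC: 1.696 Mbps × 2640 s = 4477.4 Mb = 0.560 GB.
Saving: 0.923 − 0.560 = 0.363 GB.

0.36 GB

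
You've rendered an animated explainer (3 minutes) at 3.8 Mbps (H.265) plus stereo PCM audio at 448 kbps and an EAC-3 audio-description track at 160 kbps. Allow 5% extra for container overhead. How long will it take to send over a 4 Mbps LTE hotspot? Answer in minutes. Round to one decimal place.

3.5 minutes

3 min = 180 s
Audio total: 448 + 160 = 608 kbps = 0.608 Mbps.
Total bitrate: 4.408 Mbps.
File: 4.408 Mbps × 180 s = 793.4 Mb.
With 5% container overhead: ×1.05. → 833.1 Mb.
At 4 Mbps: 833.1 / 4 = 208.3 s ≈ 3.47 minutes.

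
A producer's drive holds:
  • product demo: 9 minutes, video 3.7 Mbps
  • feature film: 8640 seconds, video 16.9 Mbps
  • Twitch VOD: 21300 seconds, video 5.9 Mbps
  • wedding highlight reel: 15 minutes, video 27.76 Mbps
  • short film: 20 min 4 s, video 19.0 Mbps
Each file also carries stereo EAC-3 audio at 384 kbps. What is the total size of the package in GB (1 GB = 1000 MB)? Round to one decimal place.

Audio: 384 kbps = 0.384 Mbps.
product demo: 4.084 Mbps × 540 s = 2205.4 Mb
feature film: 17.284 Mbps × 8640 s = 149333.8 Mb
Twitch VOD: 6.284 Mbps × 21300 s = 133849.2 Mb
wedding highlight reel: 28.144 Mbps × 900 s = 25329.6 Mb
short film: 19.384 Mbps × 1204 s = 23338.3 Mb
Total: 334056.3 Mb = 41757.0 MB.
= 41.76 GB.

41.8 GB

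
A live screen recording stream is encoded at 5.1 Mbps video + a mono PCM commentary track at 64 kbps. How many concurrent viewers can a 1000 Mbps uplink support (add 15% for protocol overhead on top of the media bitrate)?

168

Audio: 64 kbps = 0.064 Mbps.
Per-viewer media rate: 5.164 Mbps.
On the wire with 15% overhead: 5.939 Mbps.
1000 Mbps = 1,000 Mbps; 1,000 / 5.939 = 168.39 → 168 viewers.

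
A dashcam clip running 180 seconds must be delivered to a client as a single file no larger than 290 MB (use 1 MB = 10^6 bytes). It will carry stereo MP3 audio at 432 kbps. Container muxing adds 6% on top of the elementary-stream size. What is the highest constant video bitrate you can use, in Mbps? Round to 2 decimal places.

11.73 Mbps

Budget: 290 MB = 2320.0 Mb.
Stream payload after overhead: 2320.0 / 1.06 = 2188.7 Mb.
Total bitrate budget: 2188.7 Mb / 180 s = 12.159 Mbps.
Audio: 432 kbps = 0.432 Mbps.
Video: 12.159 − 0.432 = 11.727 Mbps.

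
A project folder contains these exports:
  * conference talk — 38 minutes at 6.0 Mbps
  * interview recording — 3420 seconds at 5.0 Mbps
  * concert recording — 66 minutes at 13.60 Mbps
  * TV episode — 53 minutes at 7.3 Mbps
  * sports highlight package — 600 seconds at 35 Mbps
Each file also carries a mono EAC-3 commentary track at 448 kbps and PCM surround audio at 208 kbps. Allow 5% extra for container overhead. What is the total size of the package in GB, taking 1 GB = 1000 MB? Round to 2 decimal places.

Audio total: 448 + 208 = 656 kbps = 0.656 Mbps.
conference talk: 6.656 Mbps × 2280 s × 1.05 = 15934.5 Mb
interview recording: 5.656 Mbps × 3420 s × 1.05 = 20310.7 Mb
concert recording: 14.256 Mbps × 3960 s × 1.05 = 59276.4 Mb
TV episode: 7.956 Mbps × 3180 s × 1.05 = 26565.1 Mb
sports highlight package: 35.656 Mbps × 600 s × 1.05 = 22463.3 Mb
Total: 144550.0 Mb = 18068.7 MB.
= 18.07 GB.

18.07 GB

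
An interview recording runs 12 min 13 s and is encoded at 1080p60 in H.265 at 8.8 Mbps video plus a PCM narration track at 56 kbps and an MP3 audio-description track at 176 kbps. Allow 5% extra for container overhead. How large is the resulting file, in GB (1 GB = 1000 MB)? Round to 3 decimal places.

12 min 13 s = 733 s
Audio total: 56 + 176 = 232 kbps = 0.232 Mbps.
Total bitrate: 8.8 + 0.232 = 9.032 Mbps.
Stream data: 9.032 Mbps × 733 s = 6620.5 Mb.
With 5% container overhead: ×1.05.
6,951 Mb ÷ 8 = 868.9 MB → 0.8689 GB.

0.869 GB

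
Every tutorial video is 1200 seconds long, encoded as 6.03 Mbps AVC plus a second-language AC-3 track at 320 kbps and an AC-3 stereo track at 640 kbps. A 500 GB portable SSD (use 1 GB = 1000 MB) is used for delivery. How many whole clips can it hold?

Audio total: 320 + 640 = 960 kbps = 0.960 Mbps.
Total bitrate: 6.990 Mbps.
Per item: 6.990 Mbps × 1200 s = 8,388 Mb = 1,048 MB.
Capacity: 500 GB = 4,000,000 Mb; 476.87 items → 476 complete.

476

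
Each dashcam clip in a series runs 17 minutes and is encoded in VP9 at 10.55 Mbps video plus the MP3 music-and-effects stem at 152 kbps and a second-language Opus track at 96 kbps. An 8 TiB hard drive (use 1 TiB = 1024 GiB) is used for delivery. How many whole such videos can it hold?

17 min = 1020 s
Audio total: 152 + 96 = 248 kbps = 0.248 Mbps.
Total bitrate: 10.798 Mbps.
Per item: 10.798 Mbps × 1020 s = 11,014 Mb = 1,377 MB.
Capacity: 8 TiB = 70,368,744 Mb; 6389.05 items → 6389 complete.

6389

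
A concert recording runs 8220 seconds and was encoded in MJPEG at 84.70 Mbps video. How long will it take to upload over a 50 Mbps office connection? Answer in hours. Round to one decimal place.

File: 84.700 Mbps × 8220 s = 696234.0 Mb.
At 50 Mbps: 696234.0 / 50 = 13924.7 s ≈ 3.87 hours.

3.9 hours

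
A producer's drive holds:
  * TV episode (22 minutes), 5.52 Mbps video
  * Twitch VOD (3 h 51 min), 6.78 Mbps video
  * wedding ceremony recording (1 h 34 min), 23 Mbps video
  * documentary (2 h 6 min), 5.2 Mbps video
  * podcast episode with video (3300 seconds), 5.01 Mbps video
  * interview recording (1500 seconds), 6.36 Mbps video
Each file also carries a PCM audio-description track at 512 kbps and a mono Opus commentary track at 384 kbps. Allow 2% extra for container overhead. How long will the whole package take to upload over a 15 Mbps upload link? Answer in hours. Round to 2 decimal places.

Audio total: 512 + 384 = 896 kbps = 0.896 Mbps.
TV episode: 6.416 Mbps × 1320 s × 1.02 = 8638.5 Mb
Twitch VOD: 7.676 Mbps × 13860 s × 1.02 = 108517.1 Mb
wedding ceremony recording: 23.896 Mbps × 5640 s × 1.02 = 137468.9 Mb
documentary: 6.096 Mbps × 7560 s × 1.02 = 47007.5 Mb
podcast episode with video: 5.906 Mbps × 3300 s × 1.02 = 19879.6 Mb
interview recording: 7.256 Mbps × 1500 s × 1.02 = 11101.7 Mb
Total: 332613.3 Mb = 41576.7 MB.
At 15 Mbps: 332613.3 / 15 = 22174 s ≈ 6.16 hours.

6.16 hours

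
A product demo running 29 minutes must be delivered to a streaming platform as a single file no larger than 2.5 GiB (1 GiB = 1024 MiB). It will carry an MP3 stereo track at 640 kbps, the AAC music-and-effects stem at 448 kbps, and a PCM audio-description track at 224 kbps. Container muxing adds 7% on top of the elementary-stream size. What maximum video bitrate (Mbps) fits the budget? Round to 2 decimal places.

10.22 Mbps

Budget: 2.5 GiB = 21474.8 Mb.
Stream payload after overhead: 21474.8 / 1.07 = 20069.9 Mb.
29 min = 1740 s
Total bitrate budget: 20069.9 Mb / 1740 s = 11.534 Mbps.
Audio total: 640 + 448 + 224 = 1312 kbps = 1.312 Mbps.
Video: 11.534 − 1.312 = 10.222 Mbps.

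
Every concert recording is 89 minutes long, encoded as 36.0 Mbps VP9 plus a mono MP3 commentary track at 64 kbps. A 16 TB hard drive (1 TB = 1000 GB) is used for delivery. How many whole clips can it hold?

89 min = 5340 s
Audio: 64 kbps = 0.064 Mbps.
Total bitrate: 36.064 Mbps.
Per item: 36.064 Mbps × 5340 s = 192,582 Mb = 24,073 MB.
Capacity: 16 TB = 128,000,000 Mb; 664.65 items → 664 complete.

664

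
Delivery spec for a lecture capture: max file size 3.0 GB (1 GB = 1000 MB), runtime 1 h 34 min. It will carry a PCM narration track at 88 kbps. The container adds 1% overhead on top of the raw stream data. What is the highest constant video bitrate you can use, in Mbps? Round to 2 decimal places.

Budget: 3.0 GB = 24000.0 Mb.
Stream payload after overhead: 24000.0 / 1.01 = 23762.4 Mb.
1 h 34 min = 94 min = 5640 s
Total bitrate budget: 23762.4 Mb / 5640 s = 4.213 Mbps.
Audio: 88 kbps = 0.088 Mbps.
Video: 4.213 − 0.088 = 4.125 Mbps.

4.13 Mbps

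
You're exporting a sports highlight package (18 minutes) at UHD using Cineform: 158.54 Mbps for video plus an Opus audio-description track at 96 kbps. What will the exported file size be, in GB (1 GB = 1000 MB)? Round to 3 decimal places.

18 min = 1080 s
Audio: 96 kbps = 0.096 Mbps.
Total bitrate: 158.54 + 0.096 = 158.636 Mbps.
Stream data: 158.636 Mbps × 1080 s = 171326.9 Mb.
171,327 Mb ÷ 8 = 21,416 MB → 21.42 GB.

21.416 GB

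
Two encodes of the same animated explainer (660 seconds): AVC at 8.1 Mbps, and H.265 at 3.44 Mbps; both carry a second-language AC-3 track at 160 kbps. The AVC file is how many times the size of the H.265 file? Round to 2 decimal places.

2.29

Audio: 160 kbps = 0.160 Mbps.
AVC: 8.260 Mbps × 660 s = 5451.6 Mb = 0.635 GiB.
H.265: 3.600 Mbps × 660 s = 2376.0 Mb = 0.277 GiB.
Ratio: 0.635 / 0.277 = 2.294.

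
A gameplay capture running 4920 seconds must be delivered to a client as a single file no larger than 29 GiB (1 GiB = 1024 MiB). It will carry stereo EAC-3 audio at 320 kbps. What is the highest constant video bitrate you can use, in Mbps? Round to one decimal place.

50.3 Mbps

Budget: 29 GiB = 249108.1 Mb.
Total bitrate budget: 249108.1 Mb / 4920 s = 50.632 Mbps.
Audio: 320 kbps = 0.320 Mbps.
Video: 50.632 − 0.320 = 50.312 Mbps.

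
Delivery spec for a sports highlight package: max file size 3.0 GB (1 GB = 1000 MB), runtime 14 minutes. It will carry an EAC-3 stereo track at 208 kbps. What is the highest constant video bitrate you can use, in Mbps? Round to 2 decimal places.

Budget: 3.0 GB = 24000.0 Mb.
14 min = 840 s
Total bitrate budget: 24000.0 Mb / 840 s = 28.571 Mbps.
Audio: 208 kbps = 0.208 Mbps.
Video: 28.571 − 0.208 = 28.363 Mbps.

28.36 Mbps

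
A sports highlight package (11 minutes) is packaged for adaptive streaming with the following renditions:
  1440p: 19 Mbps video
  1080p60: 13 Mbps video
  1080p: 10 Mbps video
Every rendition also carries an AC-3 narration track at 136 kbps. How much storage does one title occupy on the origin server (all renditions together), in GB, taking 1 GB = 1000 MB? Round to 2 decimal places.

11 min = 660 s
Audio: 136 kbps = 0.136 Mbps.
Sum of rendition bitrates: (19+0.136) + (13+0.136) + (10+0.136) = 42.408 Mbps.
× 660 s = 27,989 Mb = 3,499 MB = 3.499 GB.

3.50 GB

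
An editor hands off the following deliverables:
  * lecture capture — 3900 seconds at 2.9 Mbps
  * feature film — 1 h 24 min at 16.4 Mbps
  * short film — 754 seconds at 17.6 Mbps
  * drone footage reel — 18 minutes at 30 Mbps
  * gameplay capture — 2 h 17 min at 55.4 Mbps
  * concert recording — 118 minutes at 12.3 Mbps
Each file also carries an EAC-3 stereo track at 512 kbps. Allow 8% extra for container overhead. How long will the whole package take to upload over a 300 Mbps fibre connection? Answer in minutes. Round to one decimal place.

Audio: 512 kbps = 0.512 Mbps.
lecture capture: 3.412 Mbps × 3900 s × 1.08 = 14371.3 Mb
feature film: 16.912 Mbps × 5040 s × 1.08 = 92055.4 Mb
short film: 18.112 Mbps × 754 s × 1.08 = 14749.0 Mb
drone footage reel: 30.512 Mbps × 1080 s × 1.08 = 35589.2 Mb
gameplay capture: 55.912 Mbps × 8220 s × 1.08 = 496364.4 Mb
concert recording: 12.812 Mbps × 7080 s × 1.08 = 97965.7 Mb
Total: 751095.0 Mb = 93886.9 MB.
At 300 Mbps: 751095.0 / 300 = 2504 s ≈ 41.7 minutes.

41.7 minutes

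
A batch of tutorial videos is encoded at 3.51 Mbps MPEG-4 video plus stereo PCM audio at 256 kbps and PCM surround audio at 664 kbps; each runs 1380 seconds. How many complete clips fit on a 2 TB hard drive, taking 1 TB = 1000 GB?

2617

Audio total: 256 + 664 = 920 kbps = 0.920 Mbps.
Total bitrate: 4.430 Mbps.
Per item: 4.430 Mbps × 1380 s = 6,113 Mb = 764.2 MB.
Capacity: 2 TB = 16,000,000 Mb; 2617.20 items → 2617 complete.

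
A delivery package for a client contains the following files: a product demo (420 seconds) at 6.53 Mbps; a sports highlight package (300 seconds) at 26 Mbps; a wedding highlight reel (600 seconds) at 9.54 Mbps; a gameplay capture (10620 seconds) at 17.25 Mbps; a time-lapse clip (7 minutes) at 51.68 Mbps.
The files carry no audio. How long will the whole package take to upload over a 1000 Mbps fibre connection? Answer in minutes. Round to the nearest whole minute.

4 minutes

product demo: 6.530 Mbps × 420 s = 2742.6 Mb
sports highlight package: 26.000 Mbps × 300 s = 7800.0 Mb
wedding highlight reel: 9.540 Mbps × 600 s = 5724.0 Mb
gameplay capture: 17.250 Mbps × 10620 s = 183195.0 Mb
time-lapse clip: 51.680 Mbps × 420 s = 21705.6 Mb
Total: 221167.2 Mb = 27645.9 MB.
At 1000 Mbps: 221167.2 / 1000 = 221 s ≈ 3.69 minutes.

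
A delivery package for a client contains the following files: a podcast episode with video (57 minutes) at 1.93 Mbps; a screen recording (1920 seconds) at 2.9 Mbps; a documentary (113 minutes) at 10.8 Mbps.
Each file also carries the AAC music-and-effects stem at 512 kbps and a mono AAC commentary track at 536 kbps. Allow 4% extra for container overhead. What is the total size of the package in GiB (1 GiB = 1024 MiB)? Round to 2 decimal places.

11.88 GiB

Audio total: 512 + 536 = 1048 kbps = 1.048 Mbps.
podcast episode with video: 2.978 Mbps × 3420 s × 1.04 = 10592.2 Mb
screen recording: 3.948 Mbps × 1920 s × 1.04 = 7883.4 Mb
documentary: 11.848 Mbps × 6780 s × 1.04 = 83542.6 Mb
Total: 102018.1 Mb = 12752.3 MB.
= 11.88 GiB.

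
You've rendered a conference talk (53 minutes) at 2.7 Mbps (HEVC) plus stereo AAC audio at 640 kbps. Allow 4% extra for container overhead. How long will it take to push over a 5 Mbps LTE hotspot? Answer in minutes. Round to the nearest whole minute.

37 minutes

53 min = 3180 s
Audio: 640 kbps = 0.640 Mbps.
Total bitrate: 3.340 Mbps.
File: 3.340 Mbps × 3180 s = 10621.2 Mb.
With 4% container overhead: ×1.04. → 11046.0 Mb.
At 5 Mbps: 11046.0 / 5 = 2209.2 s ≈ 36.8 minutes.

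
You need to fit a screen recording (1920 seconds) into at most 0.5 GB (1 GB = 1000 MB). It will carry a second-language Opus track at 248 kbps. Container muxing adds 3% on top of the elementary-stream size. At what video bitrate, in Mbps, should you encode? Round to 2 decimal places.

Budget: 0.5 GB = 4000.0 Mb.
Stream payload after overhead: 4000.0 / 1.03 = 3883.5 Mb.
Total bitrate budget: 3883.5 Mb / 1920 s = 2.023 Mbps.
Audio: 248 kbps = 0.248 Mbps.
Video: 2.023 − 0.248 = 1.775 Mbps.

1.77 Mbps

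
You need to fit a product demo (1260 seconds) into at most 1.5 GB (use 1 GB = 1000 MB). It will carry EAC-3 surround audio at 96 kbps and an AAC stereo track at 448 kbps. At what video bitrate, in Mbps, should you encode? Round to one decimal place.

9.0 Mbps

Budget: 1.5 GB = 12000.0 Mb.
Total bitrate budget: 12000.0 Mb / 1260 s = 9.524 Mbps.
Audio total: 96 + 448 = 544 kbps = 0.544 Mbps.
Video: 9.524 − 0.544 = 8.980 Mbps.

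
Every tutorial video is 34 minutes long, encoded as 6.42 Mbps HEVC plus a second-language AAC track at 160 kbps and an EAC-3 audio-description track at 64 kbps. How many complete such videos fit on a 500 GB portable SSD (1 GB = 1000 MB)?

295

34 min = 2040 s
Audio total: 160 + 64 = 224 kbps = 0.224 Mbps.
Total bitrate: 6.644 Mbps.
Per item: 6.644 Mbps × 2040 s = 13,554 Mb = 1,694 MB.
Capacity: 500 GB = 4,000,000 Mb; 295.12 items → 295 complete.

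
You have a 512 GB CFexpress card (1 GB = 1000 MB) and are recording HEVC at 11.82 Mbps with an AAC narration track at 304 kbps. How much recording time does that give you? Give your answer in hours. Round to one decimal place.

93.8 hours

Audio: 304 kbps = 0.304 Mbps.
Total bitrate: 11.82 + 0.304 = 12.124 Mbps.
Capacity: 512 GB = 4,096,000 Mb.
Recording time: 4,096,000 / 12.124 = 337,842 s ≈ 93.8 hours.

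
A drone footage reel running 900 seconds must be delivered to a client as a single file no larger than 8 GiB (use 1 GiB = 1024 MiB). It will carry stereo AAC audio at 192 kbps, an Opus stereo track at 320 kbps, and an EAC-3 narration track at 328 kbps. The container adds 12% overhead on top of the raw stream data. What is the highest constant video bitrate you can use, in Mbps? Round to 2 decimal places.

Budget: 8 GiB = 68719.5 Mb.
Stream payload after overhead: 68719.5 / 1.12 = 61356.7 Mb.
Total bitrate budget: 61356.7 Mb / 900 s = 68.174 Mbps.
Audio total: 192 + 320 + 328 = 840 kbps = 0.840 Mbps.
Video: 68.174 − 0.840 = 67.334 Mbps.

67.33 Mbps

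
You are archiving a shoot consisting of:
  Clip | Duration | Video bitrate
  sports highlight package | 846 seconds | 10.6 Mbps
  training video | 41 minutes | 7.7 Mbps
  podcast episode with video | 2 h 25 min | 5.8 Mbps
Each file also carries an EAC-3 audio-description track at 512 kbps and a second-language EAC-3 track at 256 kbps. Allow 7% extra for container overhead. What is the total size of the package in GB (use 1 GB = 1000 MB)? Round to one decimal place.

Audio total: 512 + 256 = 768 kbps = 0.768 Mbps.
sports highlight package: 11.368 Mbps × 846 s × 1.07 = 10290.5 Mb
training video: 8.468 Mbps × 2460 s × 1.07 = 22289.5 Mb
podcast episode with video: 6.568 Mbps × 8700 s × 1.07 = 61141.5 Mb
Total: 93721.5 Mb = 11715.2 MB.
= 11.72 GB.

11.7 GB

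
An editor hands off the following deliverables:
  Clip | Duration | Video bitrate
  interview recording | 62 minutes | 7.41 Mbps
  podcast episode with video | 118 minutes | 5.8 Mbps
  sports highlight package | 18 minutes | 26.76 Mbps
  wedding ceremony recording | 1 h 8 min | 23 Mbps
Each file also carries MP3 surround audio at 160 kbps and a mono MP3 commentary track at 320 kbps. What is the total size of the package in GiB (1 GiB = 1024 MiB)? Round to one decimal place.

23.2 GiB

Audio total: 160 + 320 = 480 kbps = 0.480 Mbps.
interview recording: 7.890 Mbps × 3720 s = 29350.8 Mb
podcast episode with video: 6.280 Mbps × 7080 s = 44462.4 Mb
sports highlight package: 27.240 Mbps × 1080 s = 29419.2 Mb
wedding ceremony recording: 23.480 Mbps × 4080 s = 95798.4 Mb
Total: 199030.8 Mb = 24878.8 MB.
= 23.17 GiB.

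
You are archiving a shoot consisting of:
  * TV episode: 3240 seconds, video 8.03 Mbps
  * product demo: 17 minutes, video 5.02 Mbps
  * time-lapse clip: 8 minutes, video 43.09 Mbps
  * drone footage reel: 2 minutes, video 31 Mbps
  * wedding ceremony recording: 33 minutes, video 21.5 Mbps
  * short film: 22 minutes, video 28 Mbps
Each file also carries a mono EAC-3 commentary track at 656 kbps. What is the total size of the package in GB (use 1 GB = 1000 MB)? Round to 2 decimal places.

17.55 GB

Audio: 656 kbps = 0.656 Mbps.
TV episode: 8.686 Mbps × 3240 s = 28142.6 Mb
product demo: 5.676 Mbps × 1020 s = 5789.5 Mb
time-lapse clip: 43.746 Mbps × 480 s = 20998.1 Mb
drone footage reel: 31.656 Mbps × 120 s = 3798.7 Mb
wedding ceremony recording: 22.156 Mbps × 1980 s = 43868.9 Mb
short film: 28.656 Mbps × 1320 s = 37825.9 Mb
Total: 140423.8 Mb = 17553.0 MB.
= 17.55 GB.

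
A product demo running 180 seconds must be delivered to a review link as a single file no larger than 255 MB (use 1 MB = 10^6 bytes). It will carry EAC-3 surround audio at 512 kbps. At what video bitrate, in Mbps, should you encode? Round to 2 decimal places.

Budget: 255 MB = 2040.0 Mb.
Total bitrate budget: 2040.0 Mb / 180 s = 11.333 Mbps.
Audio: 512 kbps = 0.512 Mbps.
Video: 11.333 − 0.512 = 10.821 Mbps.

10.82 Mbps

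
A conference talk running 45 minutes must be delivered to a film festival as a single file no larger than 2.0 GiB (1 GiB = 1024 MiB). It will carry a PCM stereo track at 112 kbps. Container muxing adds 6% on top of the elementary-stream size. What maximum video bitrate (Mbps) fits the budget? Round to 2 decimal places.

Budget: 2.0 GiB = 17179.9 Mb.
Stream payload after overhead: 17179.9 / 1.06 = 16207.4 Mb.
45 min = 2700 s
Total bitrate budget: 16207.4 Mb / 2700 s = 6.003 Mbps.
Audio: 112 kbps = 0.112 Mbps.
Video: 6.003 − 0.112 = 5.891 Mbps.

5.89 Mbps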